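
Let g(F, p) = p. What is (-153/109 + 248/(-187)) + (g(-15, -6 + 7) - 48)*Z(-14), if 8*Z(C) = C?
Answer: 6483435/81532 ≈ 79.520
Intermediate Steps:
Z(C) = C/8
(-153/109 + 248/(-187)) + (g(-15, -6 + 7) - 48)*Z(-14) = (-153/109 + 248/(-187)) + ((-6 + 7) - 48)*((⅛)*(-14)) = (-153*1/109 + 248*(-1/187)) + (1 - 48)*(-7/4) = (-153/109 - 248/187) - 47*(-7/4) = -55643/20383 + 329/4 = 6483435/81532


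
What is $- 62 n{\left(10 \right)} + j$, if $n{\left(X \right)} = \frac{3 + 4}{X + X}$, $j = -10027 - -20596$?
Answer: $\frac{105473}{10} \approx 10547.0$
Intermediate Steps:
$j = 10569$ ($j = -10027 + 20596 = 10569$)
$n{\left(X \right)} = \frac{7}{2 X}$
$- 62 n{\left(10 \right)} + j = - 62 \frac{7}{2 \cdot 10} + 10569 = - 62 \cdot \frac{7}{2} \cdot \frac{1}{10} + 10569 = \left(-62\right) \frac{7}{20} + 10569 = - \frac{217}{10} + 10569 = \frac{105473}{10}$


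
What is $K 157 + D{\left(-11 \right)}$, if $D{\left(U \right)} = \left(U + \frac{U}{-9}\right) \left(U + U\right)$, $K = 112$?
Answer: $\frac{160192}{9} \approx 17799.0$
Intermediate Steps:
$D{\left(U \right)} = \frac{16 U^{2}}{9}$ ($D{\left(U \right)} = \left(U + U \left(- \frac{1}{9}\right)\right) 2 U = \left(U - \frac{U}{9}\right) 2 U = \frac{8 U}{9} \cdot 2 U = \frac{16 U^{2}}{9}$)
$K 157 + D{\left(-11 \right)} = 112 \cdot 157 + \frac{16 \left(-11\right)^{2}}{9} = 17584 + \frac{16}{9} \cdot 121 = 17584 + \frac{1936}{9} = \frac{160192}{9}$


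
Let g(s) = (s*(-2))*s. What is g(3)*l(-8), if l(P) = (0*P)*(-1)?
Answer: 0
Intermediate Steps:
g(s) = -2*s**2 (g(s) = (-2*s)*s = -2*s**2)
l(P) = 0 (l(P) = 0*(-1) = 0)
g(3)*l(-8) = -2*3**2*0 = -2*9*0 = -18*0 = 0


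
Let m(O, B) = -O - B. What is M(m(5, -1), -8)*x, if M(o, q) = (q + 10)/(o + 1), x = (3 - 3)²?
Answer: 0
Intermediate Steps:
m(O, B) = -B - O
x = 0 (x = 0² = 0)
M(o, q) = (10 + q)/(1 + o)
M(m(5, -1), -8)*x = ((10 - 8)/(1 + (-1*(-1) - 1*5)))*0 = (2/(1 + (1 - 5)))*0 = (2/(1 - 4))*0 = (2/(-3))*0 = -⅓*2*0 = -⅔*0 = 0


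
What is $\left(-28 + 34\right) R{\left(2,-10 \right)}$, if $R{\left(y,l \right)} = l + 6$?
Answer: $-24$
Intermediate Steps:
$R{\left(y,l \right)} = 6 + l$
$\left(-28 + 34\right) R{\left(2,-10 \right)} = \left(-28 + 34\right) \left(6 - 10\right) = 6 \left(-4\right) = -24$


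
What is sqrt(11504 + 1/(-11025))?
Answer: sqrt(126831599)/105 ≈ 107.26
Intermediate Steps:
sqrt(11504 + 1/(-11025)) = sqrt(11504 - 1/11025) = sqrt(126831599/11025) = sqrt(126831599)/105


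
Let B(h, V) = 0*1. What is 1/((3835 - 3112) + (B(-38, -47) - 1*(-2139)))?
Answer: 1/2862 ≈ 0.00034941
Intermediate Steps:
B(h, V) = 0
1/((3835 - 3112) + (B(-38, -47) - 1*(-2139))) = 1/((3835 - 3112) + (0 - 1*(-2139))) = 1/(723 + (0 + 2139)) = 1/(723 + 2139) = 1/2862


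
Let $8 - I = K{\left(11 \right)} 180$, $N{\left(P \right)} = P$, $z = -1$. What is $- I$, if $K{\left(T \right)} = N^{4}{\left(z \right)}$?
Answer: $172$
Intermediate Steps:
$K{\left(T \right)} = 1$ ($K{\left(T \right)} = \left(-1\right)^{4} = 1$)
$I = -172$ ($I = 8 - 1 \cdot 180 = 8 - 180 = -172$)
$- I = \left(-1\right) \left(-172\right) = 172$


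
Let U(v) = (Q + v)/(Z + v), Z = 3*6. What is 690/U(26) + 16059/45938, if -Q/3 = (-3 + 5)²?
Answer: 697451253/321566 ≈ 2168.9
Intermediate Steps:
Q = -12 (Q = -3*(-3 + 5)² = -3*2² = -3*4 = -12)
Z = 18
U(v) = (-12 + v)/(18 + v)
690/U(26) + 16059/45938 = 690/(((-12 + 26)/(18 + 26))) + 16059/45938 = 690/((14/44)) + 16059*(1/45938) = 690/(((1/44)*14)) + 16059/45938 = 690/(7/22) + 16059/45938 = 690*(22/7) + 16059/45938 = 15180/7 + 16059/45938 = 697451253/321566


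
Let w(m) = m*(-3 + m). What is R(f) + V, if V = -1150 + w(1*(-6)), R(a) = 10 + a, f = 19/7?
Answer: -7583/7 ≈ -1083.3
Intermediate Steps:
f = 19/7 (f = 19*(1/7) = 19/7 ≈ 2.7143)
V = -1096 (V = -1150 + (1*(-6))*(-3 + 1*(-6)) = -1150 - 6*(-3 - 6) = -1150 - 6*(-9) = -1150 + 54 = -1096)
R(f) + V = (10 + 19/7) - 1096 = 89/7 - 1096 = -7583/7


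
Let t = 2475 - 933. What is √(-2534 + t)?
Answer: 4*I*√62 ≈ 31.496*I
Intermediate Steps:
t = 1542
√(-2534 + t) = √(-2534 + 1542) = √(-992) = 4*I*√62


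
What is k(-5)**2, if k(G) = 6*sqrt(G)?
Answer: -180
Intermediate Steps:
k(-5)**2 = (6*sqrt(-5))**2 = (6*(I*sqrt(5)))**2 = (6*I*sqrt(5))**2 = -180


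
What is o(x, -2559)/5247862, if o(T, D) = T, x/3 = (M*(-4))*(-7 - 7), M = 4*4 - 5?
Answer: 924/2623931 ≈ 0.00035214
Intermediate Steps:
M = 11 (M = 16 - 5 = 11)
x = 1848 (x = 3*((11*(-4))*(-7 - 7)) = 3*(-44*(-14)) = 3*616 = 1848)
o(x, -2559)/5247862 = 1848/5247862 = 1848*(1/5247862) = 924/2623931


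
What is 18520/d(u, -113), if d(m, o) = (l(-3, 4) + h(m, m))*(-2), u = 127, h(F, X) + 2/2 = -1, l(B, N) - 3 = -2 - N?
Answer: 1852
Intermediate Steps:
l(B, N) = 1 - N (l(B, N) = 3 + (-2 - N) = 1 - N)
h(F, X) = -2 (h(F, X) = -1 - 1 = -2)
d(m, o) = 10 (d(m, o) = ((1 - 1*4) - 2)*(-2) = ((1 - 4) - 2)*(-2) = (-3 - 2)*(-2) = -5*(-2) = 10)
18520/d(u, -113) = 18520/10 = 18520*(⅒) = 1852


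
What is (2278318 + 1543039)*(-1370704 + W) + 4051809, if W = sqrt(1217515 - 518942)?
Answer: -5237945273519 + 3821357*sqrt(698573) ≈ -5.2348e+12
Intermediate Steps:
W = sqrt(698573) ≈ 835.81
(2278318 + 1543039)*(-1370704 + W) + 4051809 = (2278318 + 1543039)*(-1370704 + sqrt(698573)) + 4051809 = 3821357*(-1370704 + sqrt(698573)) + 4051809 = (-5237949325328 + 3821357*sqrt(698573)) + 4051809 = -5237945273519 + 3821357*sqrt(698573)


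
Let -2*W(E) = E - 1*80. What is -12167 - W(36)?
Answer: -12189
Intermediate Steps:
W(E) = 40 - E/2 (W(E) = -(E - 1*80)/2 = -(E - 80)/2 = -(-80 + E)/2 = 40 - E/2)
-12167 - W(36) = -12167 - (40 - ½*36) = -12167 - (40 - 18) = -12167 - 1*22 = -12167 - 22 = -12189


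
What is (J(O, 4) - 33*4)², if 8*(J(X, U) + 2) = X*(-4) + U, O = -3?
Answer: 17424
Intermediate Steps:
J(X, U) = -2 - X/2 + U/8 (J(X, U) = -2 + (X*(-4) + U)/8 = -2 + (-4*X + U)/8 = -2 + (U - 4*X)/8 = -2 + (-X/2 + U/8) = -2 - X/2 + U/8)
(J(O, 4) - 33*4)² = ((-2 - ½*(-3) + (⅛)*4) - 33*4)² = ((-2 + 3/2 + ½) - 132)² = (0 - 132)² = (-132)² = 17424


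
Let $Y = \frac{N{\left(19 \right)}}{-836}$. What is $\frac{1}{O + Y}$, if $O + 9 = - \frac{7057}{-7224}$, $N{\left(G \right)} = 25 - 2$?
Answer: $- \frac{1509816}{12154969} \approx -0.12421$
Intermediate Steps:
$N{\left(G \right)} = 23$ ($N{\left(G \right)} = 25 - 2 = 23$)
$O = - \frac{57959}{7224}$ ($O = -9 - \frac{7057}{-7224} = -9 - - \frac{7057}{7224} = -9 + \frac{7057}{7224} = - \frac{57959}{7224} \approx -8.0231$)
$Y = - \frac{23}{836}$ ($Y = \frac{23}{-836} = 23 \left(- \frac{1}{836}\right) = - \frac{23}{836} \approx -0.027512$)
$\frac{1}{O + Y} = \frac{1}{- \frac{57959}{7224} - \frac{23}{836}} = \frac{1}{- \frac{12154969}{1509816}} = - \frac{1509816}{12154969}$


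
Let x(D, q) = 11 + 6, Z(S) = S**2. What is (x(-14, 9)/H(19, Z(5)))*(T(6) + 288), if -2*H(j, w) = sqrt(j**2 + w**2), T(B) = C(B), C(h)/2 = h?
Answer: -300*sqrt(986)/29 ≈ -324.83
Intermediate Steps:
C(h) = 2*h
T(B) = 2*B
x(D, q) = 17
H(j, w) = -sqrt(j**2 + w**2)/2
(x(-14, 9)/H(19, Z(5)))*(T(6) + 288) = (17/((-sqrt(19**2 + (5**2)**2)/2)))*(2*6 + 288) = (17/((-sqrt(361 + 25**2)/2)))*(12 + 288) = (17/((-sqrt(361 + 625)/2)))*300 = (17/((-sqrt(986)/2)))*300 = (17*(-sqrt(986)/493))*300 = -sqrt(986)/29*300 = -300*sqrt(986)/29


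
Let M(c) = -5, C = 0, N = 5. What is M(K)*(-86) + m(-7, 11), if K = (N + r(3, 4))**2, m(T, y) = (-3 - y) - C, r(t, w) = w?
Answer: 416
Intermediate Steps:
m(T, y) = -3 - y (m(T, y) = (-3 - y) - 1*0 = (-3 - y) + 0 = -3 - y)
K = 81 (K = (5 + 4)**2 = 9**2 = 81)
M(K)*(-86) + m(-7, 11) = -5*(-86) + (-3 - 1*11) = 430 + (-3 - 11) = 430 - 14 = 416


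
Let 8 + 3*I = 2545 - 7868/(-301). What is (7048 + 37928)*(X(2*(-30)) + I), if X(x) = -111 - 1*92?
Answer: 1259747776/43 ≈ 2.9296e+7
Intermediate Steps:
X(x) = -203 (X(x) = -111 - 92 = -203)
I = 110215/129 (I = -8/3 + (2545 - 7868/(-301))/3 = -8/3 + (2545 - 7868*(-1/301))/3 = -8/3 + (2545 + 1124/43)/3 = -8/3 + (1/3)*(110559/43) = -8/3 + 36853/43 = 110215/129 ≈ 854.38)
(7048 + 37928)*(X(2*(-30)) + I) = (7048 + 37928)*(-203 + 110215/129) = 44976*(84028/129) = 1259747776/43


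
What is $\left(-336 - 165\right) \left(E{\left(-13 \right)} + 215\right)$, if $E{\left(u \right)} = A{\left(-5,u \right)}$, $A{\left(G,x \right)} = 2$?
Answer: $-108717$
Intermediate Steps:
$E{\left(u \right)} = 2$
$\left(-336 - 165\right) \left(E{\left(-13 \right)} + 215\right) = \left(-336 - 165\right) \left(2 + 215\right) = \left(-501\right) 217 = -108717$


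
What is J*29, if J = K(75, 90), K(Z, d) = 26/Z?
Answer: 754/75 ≈ 10.053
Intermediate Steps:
J = 26/75 ≈ 0.34667
J*29 = (26/75)*29 = 754/75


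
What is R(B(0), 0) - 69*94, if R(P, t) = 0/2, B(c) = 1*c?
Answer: -6486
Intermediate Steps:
B(c) = c
R(P, t) = 0 (R(P, t) = 0*(½) = 0)
R(B(0), 0) - 69*94 = 0 - 69*94 = 0 - 6486 = -6486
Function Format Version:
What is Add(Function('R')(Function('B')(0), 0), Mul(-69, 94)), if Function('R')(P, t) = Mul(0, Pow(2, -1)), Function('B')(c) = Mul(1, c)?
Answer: -6486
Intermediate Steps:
Function('B')(c) = c
Function('R')(P, t) = 0 (Function('R')(P, t) = Mul(0, Rational(1, 2)) = 0)
Add(Function('R')(Function('B')(0), 0), Mul(-69, 94)) = Add(0, Mul(-69, 94)) = Add(0, -6486) = -6486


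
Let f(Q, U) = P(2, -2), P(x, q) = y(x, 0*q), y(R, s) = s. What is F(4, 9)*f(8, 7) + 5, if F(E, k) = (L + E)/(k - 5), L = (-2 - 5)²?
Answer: 5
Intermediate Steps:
L = 49 (L = (-7)² = 49)
P(x, q) = 0 (P(x, q) = 0*q = 0)
f(Q, U) = 0
F(E, k) = (49 + E)/(-5 + k) (F(E, k) = (49 + E)/(k - 5) = (49 + E)/(-5 + k))
F(4, 9)*f(8, 7) + 5 = ((49 + 4)/(-5 + 9))*0 + 5 = (53/4)*0 + 5 = 0 + 5 = 5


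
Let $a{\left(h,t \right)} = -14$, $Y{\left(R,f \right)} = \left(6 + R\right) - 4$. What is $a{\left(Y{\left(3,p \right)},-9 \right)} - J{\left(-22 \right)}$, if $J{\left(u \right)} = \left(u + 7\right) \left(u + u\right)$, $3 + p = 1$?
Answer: $-674$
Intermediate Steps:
$p = -2$ ($p = -3 + 1 = -2$)
$Y{\left(R,f \right)} = 2 + R$
$J{\left(u \right)} = 2 u \left(7 + u\right)$ ($J{\left(u \right)} = \left(7 + u\right) 2 u = 2 u \left(7 + u\right)$)
$a{\left(Y{\left(3,p \right)},-9 \right)} - J{\left(-22 \right)} = -14 - 2 \left(-22\right) \left(7 - 22\right) = -14 - 2 \left(-22\right) \left(-15\right) = -14 - 660 = -674$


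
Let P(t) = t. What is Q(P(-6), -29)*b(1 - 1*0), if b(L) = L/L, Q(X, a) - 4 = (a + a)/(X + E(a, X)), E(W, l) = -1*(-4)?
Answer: 33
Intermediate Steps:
E(W, l) = 4
Q(X, a) = 4 + 2*a/(4 + X) (Q(X, a) = 4 + (a + a)/(X + 4) = 4 + (2*a)/(4 + X) = 4 + 2*a/(4 + X))
b(L) = 1
Q(P(-6), -29)*b(1 - 1*0) = (2*(8 - 29 + 2*(-6))/(4 - 6))*1 = (2*(8 - 29 - 12)/(-2))*1 = (2*(-1/2)*(-33))*1 = 33*1 = 33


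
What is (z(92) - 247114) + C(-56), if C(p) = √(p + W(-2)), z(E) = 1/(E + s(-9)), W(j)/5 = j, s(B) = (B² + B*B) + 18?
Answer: -67215007/272 + I*√66 ≈ -2.4711e+5 + 8.124*I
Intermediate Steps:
s(B) = 18 + 2*B² (s(B) = (B² + B²) + 18 = 2*B² + 18 = 18 + 2*B²)
W(j) = 5*j
z(E) = 1/(180 + E) (z(E) = 1/(E + (18 + 2*(-9)²)) = 1/(E + (18 + 2*81)) = 1/(E + (18 + 162)) = 1/(E + 180) = 1/(180 + E))
C(p) = √(-10 + p) (C(p) = √(p + 5*(-2)) = √(p - 10) = √(-10 + p))
(z(92) - 247114) + C(-56) = (1/(180 + 92) - 247114) + √(-10 - 56) = (1/272 - 247114) + √(-66) = (1/272 - 247114) + I*√66 = -67215007/272 + I*√66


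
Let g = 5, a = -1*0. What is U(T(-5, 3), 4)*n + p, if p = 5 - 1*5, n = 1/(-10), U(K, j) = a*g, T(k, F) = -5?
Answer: 0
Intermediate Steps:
a = 0
U(K, j) = 0 (U(K, j) = 0*5 = 0)
n = -⅒ ≈ -0.10000
p = 0 (p = 5 - 5 = 0)
U(T(-5, 3), 4)*n + p = 0*(-⅒) + 0 = 0 + 0 = 0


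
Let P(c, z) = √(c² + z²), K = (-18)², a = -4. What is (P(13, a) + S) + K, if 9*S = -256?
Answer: 2660/9 + √185 ≈ 309.16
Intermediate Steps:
K = 324
S = -256/9 (S = (⅑)*(-256) = -256/9 ≈ -28.444)
(P(13, a) + S) + K = (√(13² + (-4)²) - 256/9) + 324 = (√(169 + 16) - 256/9) + 324 = (√185 - 256/9) + 324 = (-256/9 + √185) + 324 = 2660/9 + √185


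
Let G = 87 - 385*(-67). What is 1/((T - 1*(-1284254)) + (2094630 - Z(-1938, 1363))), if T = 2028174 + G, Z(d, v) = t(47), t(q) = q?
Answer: 1/5432893 ≈ 1.8406e-7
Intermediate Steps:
G = 25882 (G = 87 + 25795 = 25882)
Z(d, v) = 47
T = 2054056 (T = 2028174 + 25882 = 2054056)
1/((T - 1*(-1284254)) + (2094630 - Z(-1938, 1363))) = 1/((2054056 - 1*(-1284254)) + (2094630 - 1*47)) = 1/((2054056 + 1284254) + (2094630 - 47)) = 1/(3338310 + 2094583) = 1/5432893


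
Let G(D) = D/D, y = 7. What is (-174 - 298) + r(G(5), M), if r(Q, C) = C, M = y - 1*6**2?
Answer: -501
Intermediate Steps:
G(D) = 1
M = -29 (M = 7 - 1*6**2 = 7 - 1*36 = 7 - 36 = -29)
(-174 - 298) + r(G(5), M) = (-174 - 298) - 29 = -472 - 29 = -501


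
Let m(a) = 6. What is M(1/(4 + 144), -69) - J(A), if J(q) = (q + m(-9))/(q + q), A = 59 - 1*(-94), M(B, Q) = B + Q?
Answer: -524683/7548 ≈ -69.513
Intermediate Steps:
A = 153 (A = 59 + 94 = 153)
J(q) = (6 + q)/(2*q) (J(q) = (q + 6)/(q + q) = (6 + q)/((2*q)) = (6 + q)*(1/(2*q)) = (6 + q)/(2*q))
M(1/(4 + 144), -69) - J(A) = (1/(4 + 144) - 69) - (6 + 153)/(2*153) = (1/148 - 69) - 159/(2*153) = (1/148 - 69) - 1*53/102 = -10211/148 - 53/102 = -524683/7548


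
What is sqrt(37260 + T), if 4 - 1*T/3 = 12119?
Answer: sqrt(915) ≈ 30.249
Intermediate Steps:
T = -36345 (T = 12 - 3*12119 = 12 - 36357 = -36345)
sqrt(37260 + T) = sqrt(37260 - 36345) = sqrt(915)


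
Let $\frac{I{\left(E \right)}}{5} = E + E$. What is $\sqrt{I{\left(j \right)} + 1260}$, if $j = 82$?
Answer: $4 \sqrt{130} \approx 45.607$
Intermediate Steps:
$I{\left(E \right)} = 10 E$ ($I{\left(E \right)} = 5 \left(E + E\right) = 5 \cdot 2 E = 10 E$)
$\sqrt{I{\left(j \right)} + 1260} = \sqrt{10 \cdot 82 + 1260} = \sqrt{820 + 1260} = \sqrt{2080} = 4 \sqrt{130}$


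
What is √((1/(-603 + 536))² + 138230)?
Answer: √620514471/67 ≈ 371.79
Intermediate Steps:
√((1/(-603 + 536))² + 138230) = √((1/(-67))² + 138230) = √((-1/67)² + 138230) = √(1/4489 + 138230) = √(620514471/4489) = √620514471/67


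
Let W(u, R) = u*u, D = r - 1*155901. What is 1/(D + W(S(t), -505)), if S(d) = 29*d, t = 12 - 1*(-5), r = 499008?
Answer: 1/586156 ≈ 1.7060e-6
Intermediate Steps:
D = 343107 (D = 499008 - 1*155901 = 499008 - 155901 = 343107)
t = 17 (t = 12 + 5 = 17)
W(u, R) = u²
1/(D + W(S(t), -505)) = 1/(343107 + (29*17)²) = 1/(343107 + 493²) = 1/(343107 + 243049) = 1/586156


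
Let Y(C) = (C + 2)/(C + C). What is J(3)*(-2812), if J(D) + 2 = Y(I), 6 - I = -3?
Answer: 35150/9 ≈ 3905.6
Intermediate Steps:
I = 9 (I = 6 - 1*(-3) = 6 + 3 = 9)
Y(C) = (2 + C)/(2*C) (Y(C) = (2 + C)/((2*C)) = (2 + C)*(1/(2*C)) = (2 + C)/(2*C))
J(D) = -25/18 (J(D) = -2 + (1/2)*(2 + 9)/9 = -2 + (1/2)*(1/9)*11 = -2 + 11/18 = -25/18)
J(3)*(-2812) = -25/18*(-2812) = 35150/9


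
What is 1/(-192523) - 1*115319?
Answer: -22201559838/192523 ≈ -1.1532e+5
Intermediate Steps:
1/(-192523) - 1*115319 = -1/192523 - 115319 = -22201559838/192523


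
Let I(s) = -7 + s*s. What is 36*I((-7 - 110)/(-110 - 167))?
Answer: -18842904/76729 ≈ -245.58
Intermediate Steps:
I(s) = -7 + s²
36*I((-7 - 110)/(-110 - 167)) = 36*(-7 + ((-7 - 110)/(-110 - 167))²) = 36*(-7 + (-117/(-277))²) = 36*(-7 + (-117*(-1/277))²) = 36*(-7 + (117/277)²) = 36*(-7 + 13689/76729) = 36*(-523414/76729) = -18842904/76729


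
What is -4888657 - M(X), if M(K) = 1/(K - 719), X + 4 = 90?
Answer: -3094519880/633 ≈ -4.8887e+6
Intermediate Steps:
X = 86 (X = -4 + 90 = 86)
M(K) = 1/(-719 + K)
-4888657 - M(X) = -4888657 - 1/(-719 + 86) = -4888657 - 1/(-633) = -4888657 - 1*(-1/633) = -4888657 + 1/633 = -3094519880/633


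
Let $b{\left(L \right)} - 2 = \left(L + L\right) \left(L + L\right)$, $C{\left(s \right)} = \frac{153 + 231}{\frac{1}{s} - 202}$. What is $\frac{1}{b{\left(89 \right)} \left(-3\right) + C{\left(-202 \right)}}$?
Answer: $- \frac{40805}{3878919258} \approx -1.052 \cdot 10^{-5}$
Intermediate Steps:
$C{\left(s \right)} = \frac{384}{-202 + \frac{1}{s}}$
$b{\left(L \right)} = 2 + 4 L^{2}$ ($b{\left(L \right)} = 2 + \left(L + L\right) \left(L + L\right) = 2 + 2 L 2 L = 2 + 4 L^{2}$)
$\frac{1}{b{\left(89 \right)} \left(-3\right) + C{\left(-202 \right)}} = \frac{1}{\left(2 + 4 \cdot 89^{2}\right) \left(-3\right) - - \frac{77568}{-1 + 202 \left(-202\right)}} = \frac{1}{\left(2 + 4 \cdot 7921\right) \left(-3\right) - - \frac{77568}{-1 - 40804}} = \frac{1}{\left(2 + 31684\right) \left(-3\right) - - \frac{77568}{-40805}} = \frac{1}{31686 \left(-3\right) - \left(-77568\right) \left(- \frac{1}{40805}\right)} = \frac{1}{-95058 - \frac{77568}{40805}} = \frac{1}{- \frac{3878919258}{40805}} = - \frac{40805}{3878919258}$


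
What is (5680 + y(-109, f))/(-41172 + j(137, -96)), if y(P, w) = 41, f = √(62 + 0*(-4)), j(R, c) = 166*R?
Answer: -5721/18430 ≈ -0.31042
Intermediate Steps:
f = √62 (f = √(62 + 0) = √62 ≈ 7.8740)
(5680 + y(-109, f))/(-41172 + j(137, -96)) = (5680 + 41)/(-41172 + 166*137) = 5721/(-41172 + 22742) = 5721/(-18430) = 5721*(-1/18430) = -5721/18430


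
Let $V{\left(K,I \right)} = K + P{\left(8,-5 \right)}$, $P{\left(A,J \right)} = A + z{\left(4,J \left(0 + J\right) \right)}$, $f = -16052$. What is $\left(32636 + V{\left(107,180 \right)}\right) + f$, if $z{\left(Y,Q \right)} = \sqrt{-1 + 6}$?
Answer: $16699 + \sqrt{5} \approx 16701.0$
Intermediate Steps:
$z{\left(Y,Q \right)} = \sqrt{5}$
$P{\left(A,J \right)} = A + \sqrt{5}$
$V{\left(K,I \right)} = 8 + K + \sqrt{5}$ ($V{\left(K,I \right)} = K + \left(8 + \sqrt{5}\right) = 8 + K + \sqrt{5}$)
$\left(32636 + V{\left(107,180 \right)}\right) + f = \left(32636 + \left(8 + 107 + \sqrt{5}\right)\right) - 16052 = \left(32636 + \left(115 + \sqrt{5}\right)\right) - 16052 = \left(32751 + \sqrt{5}\right) - 16052 = 16699 + \sqrt{5}$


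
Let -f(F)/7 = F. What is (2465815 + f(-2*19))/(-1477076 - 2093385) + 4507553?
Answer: 16094039725852/3570461 ≈ 4.5076e+6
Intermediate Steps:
f(F) = -7*F
(2465815 + f(-2*19))/(-1477076 - 2093385) + 4507553 = (2465815 - (-14)*19)/(-1477076 - 2093385) + 4507553 = (2465815 - 7*(-38))/(-3570461) + 4507553 = (2465815 + 266)*(-1/3570461) + 4507553 = 2466081*(-1/3570461) + 4507553 = -2466081/3570461 + 4507553 = 16094039725852/3570461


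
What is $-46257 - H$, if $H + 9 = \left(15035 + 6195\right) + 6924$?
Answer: $-74402$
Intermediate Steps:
$H = 28145$ ($H = -9 + \left(\left(15035 + 6195\right) + 6924\right) = -9 + \left(21230 + 6924\right) = -9 + 28154 = 28145$)
$-46257 - H = -46257 - 28145 = -74402$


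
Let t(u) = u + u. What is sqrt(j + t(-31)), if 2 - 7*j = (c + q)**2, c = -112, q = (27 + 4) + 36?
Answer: 3*I*sqrt(39) ≈ 18.735*I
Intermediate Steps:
q = 67 (q = 31 + 36 = 67)
t(u) = 2*u
j = -289 (j = 2/7 - (-112 + 67)**2/7 = 2/7 - 1/7*(-45)**2 = 2/7 - 1/7*2025 = 2/7 - 2025/7 = -289)
sqrt(j + t(-31)) = sqrt(-289 + 2*(-31)) = sqrt(-289 - 62) = sqrt(-351) = 3*I*sqrt(39)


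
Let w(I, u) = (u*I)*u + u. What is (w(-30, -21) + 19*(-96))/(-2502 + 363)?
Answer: 5025/713 ≈ 7.0477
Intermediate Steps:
w(I, u) = u + I*u**2 (w(I, u) = (I*u)*u + u = I*u**2 + u = u + I*u**2)
(w(-30, -21) + 19*(-96))/(-2502 + 363) = (-21*(1 - 30*(-21)) + 19*(-96))/(-2502 + 363) = (-21*(1 + 630) - 1824)/(-2139) = (-21*631 - 1824)*(-1/2139) = (-13251 - 1824)*(-1/2139) = -15075*(-1/2139) = 5025/713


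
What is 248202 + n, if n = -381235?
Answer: -133033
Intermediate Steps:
248202 + n = 248202 - 381235 = -133033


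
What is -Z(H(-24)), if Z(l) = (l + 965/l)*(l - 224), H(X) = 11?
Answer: 231318/11 ≈ 21029.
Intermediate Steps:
Z(l) = (-224 + l)*(l + 965/l) (Z(l) = (l + 965/l)*(-224 + l) = (-224 + l)*(l + 965/l))
-Z(H(-24)) = -(965 + 11² - 216160/11 - 224*11) = -(965 + 121 - 216160*1/11 - 2464) = -(965 + 121 - 216160/11 - 2464) = -1*(-231318/11) = 231318/11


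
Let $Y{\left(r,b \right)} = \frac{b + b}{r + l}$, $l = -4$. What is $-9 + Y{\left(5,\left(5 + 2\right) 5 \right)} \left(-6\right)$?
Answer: $-429$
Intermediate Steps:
$Y{\left(r,b \right)} = \frac{2 b}{-4 + r}$ ($Y{\left(r,b \right)} = \frac{b + b}{r - 4} = \frac{2 b}{-4 + r}$)
$-9 + Y{\left(5,\left(5 + 2\right) 5 \right)} \left(-6\right) = -9 + \frac{2 \left(5 + 2\right) 5}{-4 + 5} \left(-6\right) = -9 + \frac{2 \cdot 7 \cdot 5}{1} \left(-6\right) = -9 + 2 \cdot 35 \cdot 1 \left(-6\right) = -9 + 70 \left(-6\right) = -9 - 420 = -429$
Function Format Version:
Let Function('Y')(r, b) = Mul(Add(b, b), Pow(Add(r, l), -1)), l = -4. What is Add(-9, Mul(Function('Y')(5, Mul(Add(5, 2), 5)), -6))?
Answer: -429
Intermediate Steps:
Function('Y')(r, b) = Mul(2, b, Pow(Add(-4, r), -1)) (Function('Y')(r, b) = Mul(Add(b, b), Pow(Add(r, -4), -1)) = Mul(Mul(2, b), Pow(Add(-4, r), -1)) = Mul(2, b, Pow(Add(-4, r), -1)))
Add(-9, Mul(Function('Y')(5, Mul(Add(5, 2), 5)), -6)) = Add(-9, Mul(Mul(2, Mul(Add(5, 2), 5), Pow(Add(-4, 5), -1)), -6)) = Add(-9, Mul(Mul(2, Mul(7, 5), Pow(1, -1)), -6)) = Add(-9, Mul(Mul(2, 35, 1), -6)) = Add(-9, Mul(70, -6)) = Add(-9, -420) = -429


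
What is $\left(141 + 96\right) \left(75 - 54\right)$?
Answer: $4977$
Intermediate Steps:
$\left(141 + 96\right) \left(75 - 54\right) = 237 \left(75 - 54\right) = 237 \cdot 21 = 4977$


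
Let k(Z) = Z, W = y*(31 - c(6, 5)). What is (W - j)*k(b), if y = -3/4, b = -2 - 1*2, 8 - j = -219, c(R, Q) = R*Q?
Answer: 911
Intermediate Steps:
c(R, Q) = Q*R
j = 227 (j = 8 - 1*(-219) = 8 + 219 = 227)
b = -4 (b = -2 - 2 = -4)
y = -¾ (y = -3*¼ = -¾ ≈ -0.75000)
W = -¾ (W = -3*(31 - 5*6)/4 = -3*(31 - 1*30)/4 = -3*(31 - 30)/4 = -¾*1 = -¾ ≈ -0.75000)
(W - j)*k(b) = (-¾ - 1*227)*(-4) = (-¾ - 227)*(-4) = -911/4*(-4) = 911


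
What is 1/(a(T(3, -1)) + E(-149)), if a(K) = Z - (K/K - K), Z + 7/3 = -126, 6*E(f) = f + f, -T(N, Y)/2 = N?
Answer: -1/185 ≈ -0.0054054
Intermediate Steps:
T(N, Y) = -2*N
E(f) = f/3 (E(f) = (f + f)/6 = (2*f)/6 = f/3)
Z = -385/3 (Z = -7/3 - 126 = -385/3 ≈ -128.33)
a(K) = -388/3 + K (a(K) = -385/3 - (K/K - K) = -385/3 - (1 - K) = -385/3 + (-1 + K) = -388/3 + K)
1/(a(T(3, -1)) + E(-149)) = 1/((-388/3 - 2*3) + (1/3)*(-149)) = 1/((-388/3 - 6) - 149/3) = 1/(-406/3 - 149/3) = 1/(-185) = -1/185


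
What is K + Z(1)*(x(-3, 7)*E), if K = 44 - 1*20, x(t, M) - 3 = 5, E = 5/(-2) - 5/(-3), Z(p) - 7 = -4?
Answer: 4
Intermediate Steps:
Z(p) = 3 (Z(p) = 7 - 4 = 3)
E = -⅚ (E = 5*(-½) - 5*(-⅓) = -5/2 + 5/3 = -⅚ ≈ -0.83333)
x(t, M) = 8 (x(t, M) = 3 + 5 = 8)
K = 24 (K = 44 - 20 = 24)
K + Z(1)*(x(-3, 7)*E) = 24 + 3*(8*(-⅚)) = 24 + 3*(-20/3) = 24 - 20 = 4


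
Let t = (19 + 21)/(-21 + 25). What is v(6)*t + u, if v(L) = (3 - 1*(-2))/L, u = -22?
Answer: -41/3 ≈ -13.667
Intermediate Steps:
v(L) = 5/L (v(L) = (3 + 2)/L = 5/L)
t = 10 (t = 40/4 = 40*(1/4) = 10)
v(6)*t + u = (5/6)*10 - 22 = 25/3 - 22 = -41/3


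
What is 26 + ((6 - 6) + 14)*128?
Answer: 1818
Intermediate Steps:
26 + ((6 - 6) + 14)*128 = 26 + (0 + 14)*128 = 26 + 14*128 = 26 + 1792 = 1818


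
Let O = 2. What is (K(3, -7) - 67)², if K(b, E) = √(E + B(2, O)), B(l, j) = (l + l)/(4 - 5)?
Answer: (67 - I*√11)² ≈ 4478.0 - 444.43*I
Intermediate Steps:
B(l, j) = -2*l (B(l, j) = (2*l)/(-1) = (2*l)*(-1) = -2*l)
K(b, E) = √(-4 + E) (K(b, E) = √(E - 2*2) = √(E - 4) = √(-4 + E))
(K(3, -7) - 67)² = (√(-4 - 7) - 67)² = (√(-11) - 67)² = (I*√11 - 67)² = (-67 + I*√11)²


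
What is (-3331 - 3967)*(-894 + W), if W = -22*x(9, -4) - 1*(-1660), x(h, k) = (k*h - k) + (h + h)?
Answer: -7838052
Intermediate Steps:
x(h, k) = -k + 2*h + h*k (x(h, k) = (h*k - k) + 2*h = (-k + h*k) + 2*h = -k + 2*h + h*k)
W = 1968 (W = -22*(-1*(-4) + 2*9 + 9*(-4)) - 1*(-1660) = -22*(4 + 18 - 36) + 1660 = -22*(-14) + 1660 = 308 + 1660 = 1968)
(-3331 - 3967)*(-894 + W) = (-3331 - 3967)*(-894 + 1968) = -7298*1074 = -7838052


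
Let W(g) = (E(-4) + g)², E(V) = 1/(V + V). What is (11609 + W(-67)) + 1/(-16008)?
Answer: 2063721337/128064 ≈ 16115.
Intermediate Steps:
E(V) = 1/(2*V)
W(g) = (-⅛ + g)² (W(g) = ((½)/(-4) + g)² = ((½)*(-¼) + g)² = (-⅛ + g)²)
(11609 + W(-67)) + 1/(-16008) = (11609 + (-1 + 8*(-67))²/64) + 1/(-16008) = (11609 + (-1 - 536)²/64) - 1/16008 = (11609 + (1/64)*(-537)²) - 1/16008 = (11609 + (1/64)*288369) - 1/16008 = (11609 + 288369/64) - 1/16008 = 1031345/64 - 1/16008 = 2063721337/128064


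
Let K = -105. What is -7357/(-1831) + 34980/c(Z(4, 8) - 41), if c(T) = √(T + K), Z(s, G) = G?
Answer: 7357/1831 - 5830*I*√138/23 ≈ 4.018 - 2977.7*I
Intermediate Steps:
c(T) = √(-105 + T) (c(T) = √(T - 105) = √(-105 + T))
-7357/(-1831) + 34980/c(Z(4, 8) - 41) = -7357/(-1831) + 34980/(√(-105 + (8 - 41))) = -7357*(-1/1831) + 34980/(√(-105 - 33)) = 7357/1831 + 34980/(√(-138)) = 7357/1831 + 34980/((I*√138)) = 7357/1831 + 34980*(-I*√138/138) = 7357/1831 - 5830*I*√138/23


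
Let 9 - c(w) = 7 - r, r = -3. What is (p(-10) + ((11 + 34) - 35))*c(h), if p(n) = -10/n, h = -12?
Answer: -11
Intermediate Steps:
c(w) = -1 (c(w) = 9 - (7 - 1*(-3)) = 9 - (7 + 3) = 9 - 1*10 = 9 - 10 = -1)
(p(-10) + ((11 + 34) - 35))*c(h) = (-10/(-10) + ((11 + 34) - 35))*(-1) = (-10*(-⅒) + (45 - 35))*(-1) = (1 + 10)*(-1) = 11*(-1) = -11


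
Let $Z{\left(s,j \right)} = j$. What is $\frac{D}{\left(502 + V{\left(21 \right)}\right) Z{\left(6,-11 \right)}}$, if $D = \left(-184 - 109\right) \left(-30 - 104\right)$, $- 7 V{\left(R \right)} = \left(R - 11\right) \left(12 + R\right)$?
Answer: $- \frac{137417}{17512} \approx -7.847$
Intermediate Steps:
$V{\left(R \right)} = - \frac{\left(-11 + R\right) \left(12 + R\right)}{7}$ ($V{\left(R \right)} = - \frac{\left(R - 11\right) \left(12 + R\right)}{7} = - \frac{\left(-11 + R\right) \left(12 + R\right)}{7}$)
$D = 39262$ ($D = - 293 \left(-30 - 104\right) = \left(-293\right) \left(-134\right) = 39262$)
$\frac{D}{\left(502 + V{\left(21 \right)}\right) Z{\left(6,-11 \right)}} = \frac{39262}{\left(502 - \left(- \frac{111}{7} + 63\right)\right) \left(-11\right)} = \frac{39262}{\left(502 - \frac{330}{7}\right) \left(-11\right)} = \frac{39262}{\frac{3184}{7} \left(-11\right)} = \frac{39262}{- \frac{35024}{7}} = 39262 \left(- \frac{7}{35024}\right) = - \frac{137417}{17512}$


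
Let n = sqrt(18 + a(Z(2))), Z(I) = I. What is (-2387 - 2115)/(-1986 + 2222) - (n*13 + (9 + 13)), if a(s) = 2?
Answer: -4847/118 - 26*sqrt(5) ≈ -99.214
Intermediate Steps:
n = 2*sqrt(5) (n = sqrt(18 + 2) = sqrt(20) = 2*sqrt(5) ≈ 4.4721)
(-2387 - 2115)/(-1986 + 2222) - (n*13 + (9 + 13)) = (-2387 - 2115)/(-1986 + 2222) - ((2*sqrt(5))*13 + (9 + 13)) = -4502/236 - (26*sqrt(5) + 22) = -4502*1/236 - (22 + 26*sqrt(5)) = -2251/118 + (-22 - 26*sqrt(5)) = -4847/118 - 26*sqrt(5)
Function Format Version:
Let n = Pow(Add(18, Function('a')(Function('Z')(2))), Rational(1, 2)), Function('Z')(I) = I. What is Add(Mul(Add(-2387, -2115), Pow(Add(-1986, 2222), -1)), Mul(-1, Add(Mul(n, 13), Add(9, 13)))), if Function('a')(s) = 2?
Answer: Add(Rational(-4847, 118), Mul(-26, Pow(5, Rational(1, 2)))) ≈ -99.214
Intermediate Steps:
n = Mul(2, Pow(5, Rational(1, 2))) (n = Pow(Add(18, 2), Rational(1, 2)) = Pow(20, Rational(1, 2)) = Mul(2, Pow(5, Rational(1, 2))) ≈ 4.4721)
Add(Mul(Add(-2387, -2115), Pow(Add(-1986, 2222), -1)), Mul(-1, Add(Mul(n, 13), Add(9, 13)))) = Add(Mul(Add(-2387, -2115), Pow(Add(-1986, 2222), -1)), Mul(-1, Add(Mul(Mul(2, Pow(5, Rational(1, 2))), 13), Add(9, 13)))) = Add(Mul(-4502, Pow(236, -1)), Mul(-1, Add(Mul(26, Pow(5, Rational(1, 2))), 22))) = Add(Mul(-4502, Rational(1, 236)), Mul(-1, Add(22, Mul(26, Pow(5, Rational(1, 2)))))) = Add(Rational(-2251, 118), Add(-22, Mul(-26, Pow(5, Rational(1, 2))))) = Add(Rational(-4847, 118), Mul(-26, Pow(5, Rational(1, 2))))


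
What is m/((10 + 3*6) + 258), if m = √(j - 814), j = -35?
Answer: I*√849/286 ≈ 0.10188*I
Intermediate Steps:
m = I*√849 (m = √(-35 - 814) = √(-849) = I*√849 ≈ 29.138*I)
m/((10 + 3*6) + 258) = (I*√849)/((10 + 3*6) + 258) = (I*√849)/((10 + 18) + 258) = (I*√849)/(28 + 258) = (I*√849)/286 = (I*√849)*(1/286) = I*√849/286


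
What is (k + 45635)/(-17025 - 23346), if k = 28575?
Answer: -74210/40371 ≈ -1.8382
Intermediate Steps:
(k + 45635)/(-17025 - 23346) = (28575 + 45635)/(-17025 - 23346) = 74210/(-40371) = 74210*(-1/40371) = -74210/40371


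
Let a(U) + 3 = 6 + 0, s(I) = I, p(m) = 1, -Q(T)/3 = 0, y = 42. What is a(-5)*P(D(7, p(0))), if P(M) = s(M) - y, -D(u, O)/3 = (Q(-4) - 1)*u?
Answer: -63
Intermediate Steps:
Q(T) = 0 (Q(T) = -3*0 = 0)
D(u, O) = 3*u (D(u, O) = -3*(0 - 1)*u = -(-3)*u = 3*u)
a(U) = 3 (a(U) = -3 + (6 + 0) = -3 + 6 = 3)
P(M) = -42 + M (P(M) = M - 1*42 = M - 42 = -42 + M)
a(-5)*P(D(7, p(0))) = 3*(-42 + 3*7) = 3*(-42 + 21) = 3*(-21) = -63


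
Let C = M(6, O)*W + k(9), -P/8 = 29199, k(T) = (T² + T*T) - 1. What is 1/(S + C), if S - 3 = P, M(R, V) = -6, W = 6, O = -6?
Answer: -1/233464 ≈ -4.2833e-6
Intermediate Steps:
k(T) = -1 + 2*T² (k(T) = (T² + T²) - 1 = 2*T² - 1 = -1 + 2*T²)
P = -233592 (P = -8*29199 = -233592)
C = 125 (C = -6*6 + (-1 + 2*9²) = -36 + (-1 + 2*81) = -36 + (-1 + 162) = -36 + 161 = 125)
S = -233589 (S = 3 - 233592 = -233589)
1/(S + C) = 1/(-233589 + 125) = 1/(-233464) = -1/233464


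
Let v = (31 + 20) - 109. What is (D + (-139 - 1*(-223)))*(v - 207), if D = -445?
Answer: 95665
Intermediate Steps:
v = -58 (v = 51 - 109 = -58)
(D + (-139 - 1*(-223)))*(v - 207) = (-445 + (-139 - 1*(-223)))*(-58 - 207) = (-445 + (-139 + 223))*(-265) = (-445 + 84)*(-265) = -361*(-265) = 95665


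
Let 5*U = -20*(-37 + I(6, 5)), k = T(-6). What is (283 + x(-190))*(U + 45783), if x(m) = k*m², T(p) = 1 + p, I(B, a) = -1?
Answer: -8278267895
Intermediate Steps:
k = -5 (k = 1 - 6 = -5)
x(m) = -5*m²
U = 152 (U = (-20*(-37 - 1))/5 = (-20*(-38))/5 = (⅕)*760 = 152)
(283 + x(-190))*(U + 45783) = (283 - 5*(-190)²)*(152 + 45783) = (283 - 5*36100)*45935 = (283 - 180500)*45935 = -180217*45935 = -8278267895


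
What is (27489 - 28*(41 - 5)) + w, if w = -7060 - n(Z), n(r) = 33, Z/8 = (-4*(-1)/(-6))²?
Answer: 19388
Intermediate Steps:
Z = 32/9 (Z = 8*(-4*(-1)/(-6))² = 8*(4*(-⅙))² = 8*(-⅔)² = 8*(4/9) = 32/9 ≈ 3.5556)
w = -7093 (w = -7060 - 1*33 = -7060 - 33 = -7093)
(27489 - 28*(41 - 5)) + w = (27489 - 28*(41 - 5)) - 7093 = (27489 - 28*36) - 7093 = (27489 - 1008) - 7093 = 26481 - 7093 = 19388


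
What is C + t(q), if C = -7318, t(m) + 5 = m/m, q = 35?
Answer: -7322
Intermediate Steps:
t(m) = -4 (t(m) = -5 + m/m = -5 + 1 = -4)
C + t(q) = -7318 - 4 = -7322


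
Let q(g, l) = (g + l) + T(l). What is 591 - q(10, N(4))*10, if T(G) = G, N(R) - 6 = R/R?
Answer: 351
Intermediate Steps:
N(R) = 7 (N(R) = 6 + R/R = 6 + 1 = 7)
q(g, l) = g + 2*l (q(g, l) = (g + l) + l = g + 2*l)
591 - q(10, N(4))*10 = 591 - (10 + 2*7)*10 = 591 - (10 + 14)*10 = 591 - 24*10 = 591 - 1*240 = 591 - 240 = 351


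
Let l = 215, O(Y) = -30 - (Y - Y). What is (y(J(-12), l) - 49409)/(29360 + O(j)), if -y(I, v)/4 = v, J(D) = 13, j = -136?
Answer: -50269/29330 ≈ -1.7139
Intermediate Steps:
O(Y) = -30 (O(Y) = -30 - 1*0 = -30 + 0 = -30)
y(I, v) = -4*v
(y(J(-12), l) - 49409)/(29360 + O(j)) = (-4*215 - 49409)/(29360 - 30) = (-860 - 49409)/29330 = -50269*1/29330 = -50269/29330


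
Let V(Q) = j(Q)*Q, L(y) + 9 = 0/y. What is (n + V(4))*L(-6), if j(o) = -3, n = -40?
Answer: 468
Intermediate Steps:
L(y) = -9 (L(y) = -9 + 0/y = -9 + 0 = -9)
V(Q) = -3*Q
(n + V(4))*L(-6) = (-40 - 3*4)*(-9) = (-40 - 12)*(-9) = -52*(-9) = 468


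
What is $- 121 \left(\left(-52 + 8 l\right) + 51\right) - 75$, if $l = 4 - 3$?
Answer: $-922$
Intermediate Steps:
$l = 1$
$- 121 \left(\left(-52 + 8 l\right) + 51\right) - 75 = - 121 \left(\left(-52 + 8 \cdot 1\right) + 51\right) - 75 = - 121 \left(\left(-52 + 8\right) + 51\right) - 75 = - 121 \left(-44 + 51\right) - 75 = \left(-121\right) 7 - 75 = -847 - 75 = -922$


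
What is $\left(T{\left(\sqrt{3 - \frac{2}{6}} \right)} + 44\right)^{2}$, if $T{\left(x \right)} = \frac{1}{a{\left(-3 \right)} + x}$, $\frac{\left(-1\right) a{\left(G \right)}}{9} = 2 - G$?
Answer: $\frac{71189176993}{36808489} - \frac{1067252 \sqrt{6}}{36808489} \approx 1934.0$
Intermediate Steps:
$a{\left(G \right)} = -18 + 9 G$ ($a{\left(G \right)} = - 9 \left(2 - G\right) = -18 + 9 G$)
$T{\left(x \right)} = \frac{1}{-45 + x}$ ($T{\left(x \right)} = \frac{1}{\left(-18 + 9 \left(-3\right)\right) + x} = \frac{1}{\left(-18 - 27\right) + x} = \frac{1}{-45 + x}$)
$\left(T{\left(\sqrt{3 - \frac{2}{6}} \right)} + 44\right)^{2} = \left(\frac{1}{-45 + \sqrt{3 - \frac{2}{6}}} + 44\right)^{2} = \left(\frac{1}{-45 + \sqrt{3 - \frac{1}{3}}} + 44\right)^{2} = \left(\frac{1}{-45 + \sqrt{\frac{8}{3}}} + 44\right)^{2} = \left(\frac{1}{-45 + \frac{2 \sqrt{6}}{3}} + 44\right)^{2} = \left(44 + \frac{1}{-45 + \frac{2 \sqrt{6}}{3}}\right)^{2}$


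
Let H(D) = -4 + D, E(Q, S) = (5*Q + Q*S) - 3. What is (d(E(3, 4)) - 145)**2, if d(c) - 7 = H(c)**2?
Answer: 68644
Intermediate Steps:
E(Q, S) = -3 + 5*Q + Q*S
d(c) = 7 + (-4 + c)**2
(d(E(3, 4)) - 145)**2 = ((7 + (-4 + (-3 + 5*3 + 3*4))**2) - 145)**2 = ((7 + (-4 + (-3 + 15 + 12))**2) - 145)**2 = ((7 + (-4 + 24)**2) - 145)**2 = ((7 + 20**2) - 145)**2 = ((7 + 400) - 145)**2 = (407 - 145)**2 = 262**2 = 68644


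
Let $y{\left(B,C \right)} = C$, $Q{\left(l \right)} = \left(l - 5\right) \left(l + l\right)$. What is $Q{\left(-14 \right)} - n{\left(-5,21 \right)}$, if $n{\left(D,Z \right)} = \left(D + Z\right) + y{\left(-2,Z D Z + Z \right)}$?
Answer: $2700$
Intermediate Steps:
$Q{\left(l \right)} = 2 l \left(-5 + l\right)$ ($Q{\left(l \right)} = \left(-5 + l\right) 2 l = 2 l \left(-5 + l\right)$)
$n{\left(D,Z \right)} = D + 2 Z + D Z^{2}$ ($n{\left(D,Z \right)} = \left(D + Z\right) + \left(Z D Z + Z\right) = \left(D + Z\right) + \left(D Z Z + Z\right) = \left(D + Z\right) + \left(D Z^{2} + Z\right) = \left(D + Z\right) + \left(Z + D Z^{2}\right) = D + 2 Z + D Z^{2}$)
$Q{\left(-14 \right)} - n{\left(-5,21 \right)} = 2 \left(-14\right) \left(-5 - 14\right) - \left(-5 + 21 + 21 \left(1 - 105\right)\right) = 2 \left(-14\right) \left(-19\right) - \left(-5 + 21 + 21 \left(1 - 105\right)\right) = 532 - \left(-5 + 21 + 21 \left(-104\right)\right) = 532 - \left(-5 + 21 - 2184\right) = 532 - -2168 = 532 + 2168 = 2700$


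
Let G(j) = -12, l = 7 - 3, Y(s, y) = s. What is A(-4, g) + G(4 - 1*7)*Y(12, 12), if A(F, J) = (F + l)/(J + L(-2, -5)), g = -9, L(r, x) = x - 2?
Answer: -144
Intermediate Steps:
L(r, x) = -2 + x
l = 4
A(F, J) = (4 + F)/(-7 + J) (A(F, J) = (F + 4)/(J + (-2 - 5)) = (4 + F)/(J - 7) = (4 + F)/(-7 + J))
A(-4, g) + G(4 - 1*7)*Y(12, 12) = (4 - 4)/(-7 - 9) - 12*12 = 0/(-16) - 144 = -1/16*0 - 144 = 0 - 144 = -144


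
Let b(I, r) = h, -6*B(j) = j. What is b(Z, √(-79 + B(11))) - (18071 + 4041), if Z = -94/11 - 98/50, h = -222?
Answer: -22334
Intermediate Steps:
B(j) = -j/6
Z = -2889/275 (Z = -94*1/11 - 98*1/50 = -94/11 - 49/25 = -2889/275 ≈ -10.505)
b(I, r) = -222
b(Z, √(-79 + B(11))) - (18071 + 4041) = -222 - (18071 + 4041) = -222 - 1*22112 = -222 - 22112 = -22334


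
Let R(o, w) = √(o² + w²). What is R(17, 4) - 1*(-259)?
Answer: 259 + √305 ≈ 276.46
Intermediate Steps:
R(17, 4) - 1*(-259) = √(17² + 4²) - 1*(-259) = √(289 + 16) + 259 = √305 + 259 = 259 + √305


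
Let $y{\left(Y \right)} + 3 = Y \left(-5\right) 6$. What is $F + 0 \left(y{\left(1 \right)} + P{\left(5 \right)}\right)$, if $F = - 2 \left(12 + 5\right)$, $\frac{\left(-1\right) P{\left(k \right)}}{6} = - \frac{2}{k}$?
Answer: $-34$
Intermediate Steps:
$P{\left(k \right)} = \frac{12}{k}$ ($P{\left(k \right)} = - 6 \left(- \frac{2}{k}\right) = \frac{12}{k}$)
$y{\left(Y \right)} = -3 - 30 Y$ ($y{\left(Y \right)} = -3 + Y \left(-5\right) 6 = -3 + - 5 Y 6 = -3 - 30 Y$)
$F = -34$ ($F = \left(-2\right) 17 = -34$)
$F + 0 \left(y{\left(1 \right)} + P{\left(5 \right)}\right) = -34 + 0 \left(\left(-3 - 30\right) + \frac{12}{5}\right) = -34 + 0 \left(\left(-3 - 30\right) + 12 \cdot \frac{1}{5}\right) = -34 + 0 \left(-33 + \frac{12}{5}\right) = -34 + 0 \left(- \frac{153}{5}\right) = -34 + 0 = -34$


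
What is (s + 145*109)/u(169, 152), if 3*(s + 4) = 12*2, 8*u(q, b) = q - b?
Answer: 126472/17 ≈ 7439.5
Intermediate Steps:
u(q, b) = -b/8 + q/8 (u(q, b) = (q - b)/8 = -b/8 + q/8)
s = 4 (s = -4 + (12*2)/3 = -4 + (1/3)*24 = -4 + 8 = 4)
(s + 145*109)/u(169, 152) = (4 + 145*109)/(-1/8*152 + (1/8)*169) = (4 + 15805)/(-19 + 169/8) = 15809/(17/8) = 15809*(8/17) = 126472/17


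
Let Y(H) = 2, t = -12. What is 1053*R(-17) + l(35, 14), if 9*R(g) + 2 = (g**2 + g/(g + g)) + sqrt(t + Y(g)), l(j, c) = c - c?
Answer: 67275/2 + 117*I*sqrt(10) ≈ 33638.0 + 369.99*I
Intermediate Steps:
l(j, c) = 0
R(g) = -1/6 + g**2/9 + I*sqrt(10)/9 (R(g) = -2/9 + ((g**2 + g/(g + g)) + sqrt(-12 + 2))/9 = -2/9 + ((g**2 + g/((2*g))) + sqrt(-10))/9 = -2/9 + ((g**2 + (1/(2*g))*g) + I*sqrt(10))/9 = -2/9 + ((g**2 + 1/2) + I*sqrt(10))/9 = -2/9 + ((1/2 + g**2) + I*sqrt(10))/9 = -2/9 + (1/2 + g**2 + I*sqrt(10))/9 = -2/9 + (1/18 + g**2/9 + I*sqrt(10)/9) = -1/6 + g**2/9 + I*sqrt(10)/9)
1053*R(-17) + l(35, 14) = 1053*(-1/6 + (1/9)*(-17)**2 + I*sqrt(10)/9) + 0 = 1053*(-1/6 + (1/9)*289 + I*sqrt(10)/9) + 0 = 1053*(-1/6 + 289/9 + I*sqrt(10)/9) + 0 = 1053*(575/18 + I*sqrt(10)/9) + 0 = (67275/2 + 117*I*sqrt(10)) + 0 = 67275/2 + 117*I*sqrt(10)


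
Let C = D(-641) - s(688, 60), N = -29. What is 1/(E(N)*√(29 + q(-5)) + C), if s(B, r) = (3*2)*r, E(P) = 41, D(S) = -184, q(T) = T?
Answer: -68/31949 - 41*√6/127796 ≈ -0.0029142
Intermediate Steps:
s(B, r) = 6*r
C = -544 (C = -184 - 6*60 = -184 - 1*360 = -184 - 360 = -544)
1/(E(N)*√(29 + q(-5)) + C) = 1/(41*√(29 - 5) - 544) = 1/(41*√24 - 544) = 1/(41*(2*√6) - 544) = 1/(82*√6 - 544) = 1/(-544 + 82*√6)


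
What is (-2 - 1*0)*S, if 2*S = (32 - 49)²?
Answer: -289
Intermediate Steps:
S = 289/2 (S = (32 - 49)²/2 = (½)*(-17)² = (½)*289 = 289/2 ≈ 144.50)
(-2 - 1*0)*S = (-2 - 1*0)*(289/2) = (-2 + 0)*(289/2) = -2*289/2 = -289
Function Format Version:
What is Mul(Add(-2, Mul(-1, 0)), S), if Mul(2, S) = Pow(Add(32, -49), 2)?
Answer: -289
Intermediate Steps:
S = Rational(289, 2) (S = Mul(Rational(1, 2), Pow(Add(32, -49), 2)) = Mul(Rational(1, 2), Pow(-17, 2)) = Mul(Rational(1, 2), 289) = Rational(289, 2) ≈ 144.50)
Mul(Add(-2, Mul(-1, 0)), S) = Mul(Add(-2, Mul(-1, 0)), Rational(289, 2)) = Mul(Add(-2, 0), Rational(289, 2)) = Mul(-2, Rational(289, 2)) = -289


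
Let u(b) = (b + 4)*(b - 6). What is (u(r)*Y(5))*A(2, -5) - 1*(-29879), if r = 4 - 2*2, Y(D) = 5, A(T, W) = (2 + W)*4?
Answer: 31319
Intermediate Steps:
A(T, W) = 8 + 4*W
r = 0 (r = 4 - 4 = 0)
u(b) = (-6 + b)*(4 + b) (u(b) = (4 + b)*(-6 + b) = (-6 + b)*(4 + b))
(u(r)*Y(5))*A(2, -5) - 1*(-29879) = ((-24 + 0**2 - 2*0)*5)*(8 + 4*(-5)) - 1*(-29879) = ((-24 + 0 + 0)*5)*(8 - 20) + 29879 = -24*5*(-12) + 29879 = -120*(-12) + 29879 = 1440 + 29879 = 31319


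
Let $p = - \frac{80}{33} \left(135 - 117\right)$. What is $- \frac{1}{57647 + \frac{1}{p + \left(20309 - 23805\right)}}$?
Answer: $- \frac{38936}{2244543581} \approx -1.7347 \cdot 10^{-5}$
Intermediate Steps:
$p = - \frac{480}{11}$ ($p = \left(-80\right) \frac{1}{33} \cdot 18 = \left(- \frac{80}{33}\right) 18 = - \frac{480}{11} \approx -43.636$)
$- \frac{1}{57647 + \frac{1}{p + \left(20309 - 23805\right)}} = - \frac{1}{57647 + \frac{1}{- \frac{480}{11} + \left(20309 - 23805\right)}} = - \frac{1}{57647 + \frac{1}{- \frac{480}{11} - 3496}} = - \frac{1}{57647 + \frac{1}{- \frac{38936}{11}}} = - \frac{1}{57647 - \frac{11}{38936}} = - \frac{1}{\frac{2244543581}{38936}} = \left(-1\right) \frac{38936}{2244543581} = - \frac{38936}{2244543581}$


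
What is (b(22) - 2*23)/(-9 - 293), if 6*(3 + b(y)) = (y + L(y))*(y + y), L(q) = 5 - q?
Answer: 37/906 ≈ 0.040839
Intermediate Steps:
b(y) = -3 + 5*y/3 (b(y) = -3 + ((y + (5 - y))*(y + y))/6 = -3 + (5*(2*y))/6 = -3 + (10*y)/6 = -3 + 5*y/3)
(b(22) - 2*23)/(-9 - 293) = ((-3 + (5/3)*22) - 2*23)/(-9 - 293) = ((-3 + 110/3) - 46)/(-302) = (101/3 - 46)*(-1/302) = -37/3*(-1/302) = 37/906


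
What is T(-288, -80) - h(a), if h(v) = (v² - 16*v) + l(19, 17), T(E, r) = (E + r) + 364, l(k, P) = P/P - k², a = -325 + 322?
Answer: 299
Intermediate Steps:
a = -3
l(k, P) = 1 - k²
T(E, r) = 364 + E + r
h(v) = -360 + v² - 16*v (h(v) = (v² - 16*v) + (1 - 1*19²) = (v² - 16*v) + (1 - 1*361) = (v² - 16*v) + (1 - 361) = (v² - 16*v) - 360 = -360 + v² - 16*v)
T(-288, -80) - h(a) = (364 - 288 - 80) - (-360 + (-3)² - 16*(-3)) = -4 - (-360 + 9 + 48) = -4 - 1*(-303) = -4 + 303 = 299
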